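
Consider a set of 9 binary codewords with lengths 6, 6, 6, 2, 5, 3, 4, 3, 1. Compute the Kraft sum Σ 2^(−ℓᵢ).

With common denominator 2^6 = 64: Σ 2^(−ℓᵢ) = 1/64 + 1/64 + 1/64 + 16/64 + 2/64 + 8/64 + 4/64 + 8/64 + 32/64 = 73/64 = 1.140625.

1.140625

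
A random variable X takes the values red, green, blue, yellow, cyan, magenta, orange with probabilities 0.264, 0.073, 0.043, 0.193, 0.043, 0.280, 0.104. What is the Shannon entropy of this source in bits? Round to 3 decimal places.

2.485 bits

H = −Σ pᵢ log₂ pᵢ.
−0.264·log₂(0.264) = 0.5072
−0.073·log₂(0.073) = 0.2756
−0.043·log₂(0.043) = 0.1952
−0.193·log₂(0.193) = 0.4581
−0.043·log₂(0.043) = 0.1952
−0.280·log₂(0.280) = 0.5142
−0.104·log₂(0.104) = 0.3396
Sum ≈ 2.4852 → 2.485 bits.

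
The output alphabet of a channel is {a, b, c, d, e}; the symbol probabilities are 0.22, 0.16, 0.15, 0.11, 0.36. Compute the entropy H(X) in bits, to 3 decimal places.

2.195 bits

H = −Σ pᵢ log₂ pᵢ.
−0.22·log₂(0.22) = 0.4806
−0.16·log₂(0.16) = 0.4230
−0.15·log₂(0.15) = 0.4105
−0.11·log₂(0.11) = 0.3503
−0.36·log₂(0.36) = 0.5306
Sum ≈ 2.1950 → 2.195 bits.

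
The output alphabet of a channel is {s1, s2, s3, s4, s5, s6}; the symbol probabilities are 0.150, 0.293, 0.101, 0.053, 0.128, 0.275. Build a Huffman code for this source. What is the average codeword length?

Repeatedly combine the two least-probable nodes; the expected code length is the sum of the merged weights.
merge 53/1000 + 101/1000 → 77/500
merge 16/125 + 3/20 → 139/500
merge 77/500 + 11/40 → 429/1000
merge 139/500 + 293/1000 → 571/1000
merge 429/1000 + 571/1000 → 1
L = 77/500 + 139/500 + 429/1000 + 571/1000 + 1 = 304/125 = 2.432 bits/symbol.

2.432 bits/symbol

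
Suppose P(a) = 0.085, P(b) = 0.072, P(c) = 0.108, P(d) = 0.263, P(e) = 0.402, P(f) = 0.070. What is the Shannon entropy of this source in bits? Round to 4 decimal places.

2.2262 bits

H = −Σ pᵢ log₂ pᵢ.
−0.085·log₂(0.085) = 0.3023
−0.072·log₂(0.072) = 0.2733
−0.108·log₂(0.108) = 0.3468
−0.263·log₂(0.263) = 0.5068
−0.402·log₂(0.402) = 0.5285
−0.070·log₂(0.070) = 0.2686
Sum ≈ 2.2262 → 2.2262 bits.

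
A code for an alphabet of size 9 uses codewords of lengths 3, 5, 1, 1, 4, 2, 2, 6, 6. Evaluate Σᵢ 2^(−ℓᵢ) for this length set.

With common denominator 2^6 = 64: Σ 2^(−ℓᵢ) = 8/64 + 2/64 + 32/64 + 32/64 + 4/64 + 16/64 + 16/64 + 1/64 + 1/64 = 112/64 = 1.75.

1.75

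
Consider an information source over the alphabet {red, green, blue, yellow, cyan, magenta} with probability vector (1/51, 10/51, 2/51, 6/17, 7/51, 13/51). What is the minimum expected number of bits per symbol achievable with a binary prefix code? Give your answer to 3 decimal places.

Repeatedly combine the two least-probable nodes; the expected code length is the sum of the merged weights.
merge 1/51 + 2/51 → 1/17
merge 1/17 + 7/51 → 10/51
merge 10/51 + 10/51 → 20/51
merge 13/51 + 6/17 → 31/51
merge 20/51 + 31/51 → 1
L = 1/17 + 10/51 + 20/51 + 31/51 + 1 = 115/51 ≈ 2.255 bits/symbol.

2.255 bits/symbol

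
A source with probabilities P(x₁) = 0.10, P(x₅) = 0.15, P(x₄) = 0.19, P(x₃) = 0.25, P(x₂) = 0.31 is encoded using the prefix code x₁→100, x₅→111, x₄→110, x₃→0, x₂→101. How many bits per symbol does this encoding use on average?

2.5 bits/symbol

L̄ = Σ pᵢ·ℓᵢ = 0.10·3 + 0.15·3 + 0.19·3 + 0.25·1 + 0.31·3 = 2.5 bits/symbol.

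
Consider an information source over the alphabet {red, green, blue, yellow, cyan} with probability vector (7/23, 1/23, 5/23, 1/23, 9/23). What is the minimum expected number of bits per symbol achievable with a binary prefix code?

Repeatedly combine the two least-probable nodes; the expected code length is the sum of the merged weights.
merge 1/23 + 1/23 → 2/23
merge 2/23 + 5/23 → 7/23
merge 7/23 + 7/23 → 14/23
merge 9/23 + 14/23 → 1
L = 2/23 + 7/23 + 14/23 + 1 = 2 bits/symbol.

2 bits/symbol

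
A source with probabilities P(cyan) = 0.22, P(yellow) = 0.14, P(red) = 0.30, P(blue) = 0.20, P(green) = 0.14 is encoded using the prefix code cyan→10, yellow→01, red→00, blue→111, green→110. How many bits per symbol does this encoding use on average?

L̄ = Σ pᵢ·ℓᵢ = 0.22·2 + 0.14·2 + 0.30·2 + 0.20·3 + 0.14·3 = 2.34 bits/symbol.

2.34 bits/symbol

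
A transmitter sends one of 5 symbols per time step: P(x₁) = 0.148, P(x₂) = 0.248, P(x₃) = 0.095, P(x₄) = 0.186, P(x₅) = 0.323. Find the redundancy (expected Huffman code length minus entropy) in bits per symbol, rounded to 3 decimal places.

0.036 bits

Entropy H = −Σ p log₂ p ≈ 2.2074 bits.
Huffman merges: 19/200+37/250→243/1000; 93/500+243/1000→429/1000; 31/125+323/1000→571/1000; 429/1000+571/1000→1. L = 2243/1000 ≈ 2.2430.
L − H = 2.2430 − 2.2074 = 0.036 bits.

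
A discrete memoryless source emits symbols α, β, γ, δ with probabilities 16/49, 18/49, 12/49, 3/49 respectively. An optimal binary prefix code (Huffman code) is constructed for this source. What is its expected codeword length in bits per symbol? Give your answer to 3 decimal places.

Repeatedly combine the two least-probable nodes; the expected code length is the sum of the merged weights.
merge 3/49 + 12/49 → 15/49
merge 15/49 + 16/49 → 31/49
merge 18/49 + 31/49 → 1
L = 15/49 + 31/49 + 1 = 95/49 ≈ 1.939 bits/symbol.

1.939 bits/symbol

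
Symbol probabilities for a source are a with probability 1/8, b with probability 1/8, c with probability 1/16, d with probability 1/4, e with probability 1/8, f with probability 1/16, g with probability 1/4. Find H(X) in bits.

Each probability is a power of 1/2, so log₂(1/p) is an integer.
H = Σ p·log₂(1/p) = 1/8·3 + 1/8·3 + 1/16·4 + 1/4·2 + 1/8·3 + 1/16·4 + 1/4·2 = 2.625 bits.

2.625 bits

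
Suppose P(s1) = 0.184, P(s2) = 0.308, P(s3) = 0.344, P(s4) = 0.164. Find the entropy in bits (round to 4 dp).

H = −Σ pᵢ log₂ pᵢ.
−0.184·log₂(0.184) = 0.4494
−0.308·log₂(0.308) = 0.5233
−0.344·log₂(0.344) = 0.5296
−0.164·log₂(0.164) = 0.4278
Sum ≈ 1.9300 → 1.9300 bits.

1.9300 bits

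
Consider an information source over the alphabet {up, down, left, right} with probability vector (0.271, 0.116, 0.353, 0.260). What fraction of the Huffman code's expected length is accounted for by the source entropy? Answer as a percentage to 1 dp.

95.3%

Entropy H = −Σ p log₂ p ≈ 1.9066 bits.
Huffman merges: 29/250+13/50→47/125; 271/1000+353/1000→78/125; 47/125+78/125→1. L = 2 ≈ 2.0000.
Efficiency = H/L = 1.9066/2.0000 = 95.3%.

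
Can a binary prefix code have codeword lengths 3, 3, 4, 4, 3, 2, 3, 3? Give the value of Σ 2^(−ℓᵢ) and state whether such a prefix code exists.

1; yes

With common denominator 2^4 = 16: Σ 2^(−ℓᵢ) = 2/16 + 2/16 + 1/16 + 1/16 + 2/16 + 4/16 + 2/16 + 2/16 = 16/16 = 1.
Kraft's inequality requires Σ ≤ 1; here Σ = 1 ≤ 1, so such a prefix code exists.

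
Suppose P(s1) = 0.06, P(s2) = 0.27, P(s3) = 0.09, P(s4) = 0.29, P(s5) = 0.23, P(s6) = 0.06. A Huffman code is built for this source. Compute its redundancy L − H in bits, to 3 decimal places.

0.015 bits

Entropy H = −Σ p log₂ p ≈ 2.3153 bits.
Huffman merges: 3/50+3/50→3/25; 9/100+3/25→21/100; 21/100+23/100→11/25; 27/100+29/100→14/25; 11/25+14/25→1. L = 233/100 ≈ 2.3300.
L − H = 2.3300 − 2.3153 = 0.015 bits.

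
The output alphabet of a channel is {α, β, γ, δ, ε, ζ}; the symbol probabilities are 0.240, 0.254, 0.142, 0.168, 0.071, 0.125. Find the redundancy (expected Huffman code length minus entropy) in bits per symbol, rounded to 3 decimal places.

Entropy H = −Σ p log₂ p ≈ 2.4745 bits.
Huffman merges: 71/1000+1/8→49/250; 71/500+21/125→31/100; 49/250+6/25→109/250; 127/500+31/100→141/250; 109/250+141/250→1. L = 1253/500 ≈ 2.5060.
L − H = 2.5060 − 2.4745 = 0.032 bits.

0.032 bits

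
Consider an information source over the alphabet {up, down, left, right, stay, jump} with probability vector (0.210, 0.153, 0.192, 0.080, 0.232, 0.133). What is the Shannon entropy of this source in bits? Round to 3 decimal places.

2.512 bits

H = −Σ pᵢ log₂ pᵢ.
−0.210·log₂(0.210) = 0.4728
−0.153·log₂(0.153) = 0.4144
−0.192·log₂(0.192) = 0.4571
−0.080·log₂(0.080) = 0.2915
−0.232·log₂(0.232) = 0.4890
−0.133·log₂(0.133) = 0.3871
Sum ≈ 2.5119 → 2.512 bits.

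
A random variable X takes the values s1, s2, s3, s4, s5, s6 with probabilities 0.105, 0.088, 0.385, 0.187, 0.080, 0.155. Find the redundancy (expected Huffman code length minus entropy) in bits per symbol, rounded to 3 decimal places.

0.057 bits

Entropy H = −Σ p log₂ p ≈ 2.3409 bits.
Huffman merges: 2/25+11/125→21/125; 21/200+31/200→13/50; 21/125+187/1000→71/200; 13/50+71/200→123/200; 77/200+123/200→1. L = 1199/500 ≈ 2.3980.
L − H = 2.3980 − 2.3409 = 0.057 bits.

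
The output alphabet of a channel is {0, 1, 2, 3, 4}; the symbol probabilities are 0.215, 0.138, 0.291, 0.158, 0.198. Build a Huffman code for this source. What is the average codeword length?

2.296 bits/symbol

Repeatedly combine the two least-probable nodes; the expected code length is the sum of the merged weights.
merge 69/500 + 79/500 → 37/125
merge 99/500 + 43/200 → 413/1000
merge 291/1000 + 37/125 → 587/1000
merge 413/1000 + 587/1000 → 1
L = 37/125 + 413/1000 + 587/1000 + 1 = 287/125 = 2.296 bits/symbol.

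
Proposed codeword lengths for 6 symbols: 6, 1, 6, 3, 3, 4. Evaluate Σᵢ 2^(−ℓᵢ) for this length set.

With common denominator 2^6 = 64: Σ 2^(−ℓᵢ) = 1/64 + 32/64 + 1/64 + 8/64 + 8/64 + 4/64 = 54/64 = 0.84375.

0.84375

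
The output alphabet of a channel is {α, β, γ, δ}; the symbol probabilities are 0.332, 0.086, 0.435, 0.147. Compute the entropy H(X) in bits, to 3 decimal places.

1.762 bits

H = −Σ pᵢ log₂ pᵢ.
−0.332·log₂(0.332) = 0.5281
−0.086·log₂(0.086) = 0.3044
−0.435·log₂(0.435) = 0.5224
−0.147·log₂(0.147) = 0.4066
Sum ≈ 1.7615 → 1.762 bits.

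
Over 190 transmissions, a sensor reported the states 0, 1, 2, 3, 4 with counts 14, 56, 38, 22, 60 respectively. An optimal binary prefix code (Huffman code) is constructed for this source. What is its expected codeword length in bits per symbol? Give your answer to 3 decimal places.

Probabilities are the counts divided by 190.
Repeatedly combine the two least-probable nodes; the expected code length is the sum of the merged weights.
merge 7/95 + 11/95 → 18/95
merge 18/95 + 1/5 → 37/95
merge 28/95 + 6/19 → 58/95
merge 37/95 + 58/95 → 1
L = 18/95 + 37/95 + 58/95 + 1 = 208/95 ≈ 2.189 bits/symbol.

2.189 bits/symbol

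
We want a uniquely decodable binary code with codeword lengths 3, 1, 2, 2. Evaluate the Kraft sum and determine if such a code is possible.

With common denominator 2^3 = 8: Σ 2^(−ℓᵢ) = 1/8 + 4/8 + 2/8 + 2/8 = 9/8 = 1.125.
Kraft's inequality requires Σ ≤ 1; here Σ = 1.125 > 1, so no such prefix code exists.

1.125; no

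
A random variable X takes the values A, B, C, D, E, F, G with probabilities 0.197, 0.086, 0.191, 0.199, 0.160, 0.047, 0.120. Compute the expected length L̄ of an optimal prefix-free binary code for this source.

Repeatedly combine the two least-probable nodes; the expected code length is the sum of the merged weights.
merge 47/1000 + 43/500 → 133/1000
merge 3/25 + 133/1000 → 253/1000
merge 4/25 + 191/1000 → 351/1000
merge 197/1000 + 199/1000 → 99/250
merge 253/1000 + 351/1000 → 151/250
merge 99/250 + 151/250 → 1
L = 133/1000 + 253/1000 + 351/1000 + 99/250 + 151/250 + 1 = 2737/1000 = 2.737 bits/symbol.

2.737 bits/symbol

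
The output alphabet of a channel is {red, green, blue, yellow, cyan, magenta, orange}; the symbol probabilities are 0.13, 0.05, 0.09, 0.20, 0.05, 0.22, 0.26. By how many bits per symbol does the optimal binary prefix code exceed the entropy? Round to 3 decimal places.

0.032 bits

Entropy H = −Σ p log₂ p ≈ 2.5777 bits.
Huffman merges: 1/20+1/20→1/10; 9/100+1/10→19/100; 13/100+19/100→8/25; 1/5+11/50→21/50; 13/50+8/25→29/50; 21/50+29/50→1. L = 261/100 ≈ 2.6100.
L − H = 2.6100 − 2.5777 = 0.032 bits.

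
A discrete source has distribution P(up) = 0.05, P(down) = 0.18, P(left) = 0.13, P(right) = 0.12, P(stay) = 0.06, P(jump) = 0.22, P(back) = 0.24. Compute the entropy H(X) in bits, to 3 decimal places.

H = −Σ pᵢ log₂ pᵢ.
−0.05·log₂(0.05) = 0.2161
−0.18·log₂(0.18) = 0.4453
−0.13·log₂(0.13) = 0.3826
−0.12·log₂(0.12) = 0.3671
−0.06·log₂(0.06) = 0.2435
−0.22·log₂(0.22) = 0.4806
−0.24·log₂(0.24) = 0.4941
Sum ≈ 2.6294 → 2.629 bits.

2.629 bits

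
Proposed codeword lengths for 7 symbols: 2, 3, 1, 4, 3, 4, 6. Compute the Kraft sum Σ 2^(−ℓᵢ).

1.140625

With common denominator 2^6 = 64: Σ 2^(−ℓᵢ) = 16/64 + 8/64 + 32/64 + 4/64 + 8/64 + 4/64 + 1/64 = 73/64 = 1.140625.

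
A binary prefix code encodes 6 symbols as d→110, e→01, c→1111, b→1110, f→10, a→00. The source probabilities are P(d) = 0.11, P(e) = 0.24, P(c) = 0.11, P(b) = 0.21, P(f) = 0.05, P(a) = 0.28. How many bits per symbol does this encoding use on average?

L̄ = Σ pᵢ·ℓᵢ = 0.11·3 + 0.24·2 + 0.11·4 + 0.21·4 + 0.05·2 + 0.28·2 = 2.75 bits/symbol.

2.75 bits/symbol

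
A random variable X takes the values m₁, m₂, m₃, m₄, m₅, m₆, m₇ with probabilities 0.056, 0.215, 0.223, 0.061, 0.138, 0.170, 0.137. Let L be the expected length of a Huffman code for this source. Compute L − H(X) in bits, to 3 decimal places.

0.019 bits

Entropy H = −Σ p log₂ p ≈ 2.6603 bits.
Huffman merges: 7/125+61/1000→117/1000; 117/1000+137/1000→127/500; 69/500+17/100→77/250; 43/200+223/1000→219/500; 127/500+77/250→281/500; 219/500+281/500→1. L = 2679/1000 ≈ 2.6790.
L − H = 2.6790 − 2.6603 = 0.019 bits.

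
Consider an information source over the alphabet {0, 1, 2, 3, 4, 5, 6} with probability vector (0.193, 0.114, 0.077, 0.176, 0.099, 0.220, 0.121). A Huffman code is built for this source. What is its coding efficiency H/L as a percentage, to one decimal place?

Entropy H = −Σ p log₂ p ≈ 2.7207 bits.
Huffman merges: 77/1000+99/1000→22/125; 57/500+121/1000→47/200; 22/125+22/125→44/125; 193/1000+11/50→413/1000; 47/200+44/125→587/1000; 413/1000+587/1000→1. L = 2763/1000 ≈ 2.7630.
Efficiency = H/L = 2.7207/2.7630 = 98.5%.

98.5%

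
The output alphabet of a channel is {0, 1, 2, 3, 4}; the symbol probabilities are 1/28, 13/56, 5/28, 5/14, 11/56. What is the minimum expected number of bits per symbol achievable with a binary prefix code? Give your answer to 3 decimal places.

2.214 bits/symbol

Repeatedly combine the two least-probable nodes; the expected code length is the sum of the merged weights.
merge 1/28 + 5/28 → 3/14
merge 11/56 + 3/14 → 23/56
merge 13/56 + 5/14 → 33/56
merge 23/56 + 33/56 → 1
L = 3/14 + 23/56 + 33/56 + 1 = 31/14 ≈ 2.214 bits/symbol.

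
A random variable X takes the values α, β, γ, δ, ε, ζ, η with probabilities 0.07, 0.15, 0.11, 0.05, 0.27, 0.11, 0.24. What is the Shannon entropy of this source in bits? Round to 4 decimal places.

2.5999 bits

H = −Σ pᵢ log₂ pᵢ.
−0.07·log₂(0.07) = 0.2686
−0.15·log₂(0.15) = 0.4105
−0.11·log₂(0.11) = 0.3503
−0.05·log₂(0.05) = 0.2161
−0.27·log₂(0.27) = 0.5100
−0.11·log₂(0.11) = 0.3503
−0.24·log₂(0.24) = 0.4941
Sum ≈ 2.5999 → 2.5999 bits.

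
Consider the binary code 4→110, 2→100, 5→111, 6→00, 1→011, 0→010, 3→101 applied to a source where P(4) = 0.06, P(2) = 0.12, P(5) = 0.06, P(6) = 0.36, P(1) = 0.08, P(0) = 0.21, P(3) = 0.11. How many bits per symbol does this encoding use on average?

L̄ = Σ pᵢ·ℓᵢ = 0.06·3 + 0.12·3 + 0.06·3 + 0.36·2 + 0.08·3 + 0.21·3 + 0.11·3 = 2.64 bits/symbol.

2.64 bits/symbol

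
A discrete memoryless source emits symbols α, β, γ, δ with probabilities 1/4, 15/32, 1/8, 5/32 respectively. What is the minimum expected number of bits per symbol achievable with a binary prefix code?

1.8125 bits/symbol

Repeatedly combine the two least-probable nodes; the expected code length is the sum of the merged weights.
merge 1/8 + 5/32 → 9/32
merge 1/4 + 9/32 → 17/32
merge 15/32 + 17/32 → 1
L = 9/32 + 17/32 + 1 = 29/16 = 1.8125 bits/symbol.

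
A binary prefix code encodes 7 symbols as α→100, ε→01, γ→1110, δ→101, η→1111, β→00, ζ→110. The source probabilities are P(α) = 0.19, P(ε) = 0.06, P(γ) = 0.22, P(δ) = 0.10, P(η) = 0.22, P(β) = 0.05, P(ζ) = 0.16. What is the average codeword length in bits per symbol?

L̄ = Σ pᵢ·ℓᵢ = 0.19·3 + 0.06·2 + 0.22·4 + 0.10·3 + 0.22·4 + 0.05·2 + 0.16·3 = 3.33 bits/symbol.

3.33 bits/symbol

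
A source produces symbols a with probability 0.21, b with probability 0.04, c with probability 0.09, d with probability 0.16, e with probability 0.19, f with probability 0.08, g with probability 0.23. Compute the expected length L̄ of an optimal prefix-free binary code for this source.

Repeatedly combine the two least-probable nodes; the expected code length is the sum of the merged weights.
merge 1/25 + 2/25 → 3/25
merge 9/100 + 3/25 → 21/100
merge 4/25 + 19/100 → 7/20
merge 21/100 + 21/100 → 21/50
merge 23/100 + 7/20 → 29/50
merge 21/50 + 29/50 → 1
L = 3/25 + 21/100 + 7/20 + 21/50 + 29/50 + 1 = 67/25 = 2.68 bits/symbol.

2.68 bits/symbol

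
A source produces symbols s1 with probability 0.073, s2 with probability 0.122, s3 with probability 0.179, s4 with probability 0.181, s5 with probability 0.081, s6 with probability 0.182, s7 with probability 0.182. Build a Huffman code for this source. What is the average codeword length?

2.79 bits/symbol

Repeatedly combine the two least-probable nodes; the expected code length is the sum of the merged weights.
merge 73/1000 + 81/1000 → 77/500
merge 61/500 + 77/500 → 69/250
merge 179/1000 + 181/1000 → 9/25
merge 91/500 + 91/500 → 91/250
merge 69/250 + 9/25 → 159/250
merge 91/250 + 159/250 → 1
L = 77/500 + 69/250 + 9/25 + 91/250 + 159/250 + 1 = 279/100 = 2.79 bits/symbol.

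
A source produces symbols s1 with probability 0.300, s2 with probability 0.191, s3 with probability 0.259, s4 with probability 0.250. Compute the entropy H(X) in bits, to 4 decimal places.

H = −Σ pᵢ log₂ pᵢ.
−0.300·log₂(0.300) = 0.5211
−0.191·log₂(0.191) = 0.4562
−0.259·log₂(0.259) = 0.5048
−0.250·log₂(0.250) = 0.5000
Sum ≈ 1.9821 → 1.9821 bits.

1.9821 bits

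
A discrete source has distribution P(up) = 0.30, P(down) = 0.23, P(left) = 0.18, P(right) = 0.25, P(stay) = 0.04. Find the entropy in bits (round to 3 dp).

2.140 bits

H = −Σ pᵢ log₂ pᵢ.
−0.30·log₂(0.30) = 0.5211
−0.23·log₂(0.23) = 0.4877
−0.18·log₂(0.18) = 0.4453
−0.25·log₂(0.25) = 0.5000
−0.04·log₂(0.04) = 0.1858
Sum ≈ 2.1398 → 2.140 bits.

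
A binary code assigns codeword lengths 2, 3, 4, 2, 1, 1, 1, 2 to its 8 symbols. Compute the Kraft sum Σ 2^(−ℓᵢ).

With common denominator 2^4 = 16: Σ 2^(−ℓᵢ) = 4/16 + 2/16 + 1/16 + 4/16 + 8/16 + 8/16 + 8/16 + 4/16 = 39/16 = 2.4375.

2.4375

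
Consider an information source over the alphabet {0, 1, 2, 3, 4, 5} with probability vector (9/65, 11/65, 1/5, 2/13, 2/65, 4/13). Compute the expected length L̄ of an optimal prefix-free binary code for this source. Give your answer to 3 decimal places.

Repeatedly combine the two least-probable nodes; the expected code length is the sum of the merged weights.
merge 2/65 + 9/65 → 11/65
merge 2/13 + 11/65 → 21/65
merge 11/65 + 1/5 → 24/65
merge 4/13 + 21/65 → 41/65
merge 24/65 + 41/65 → 1
L = 11/65 + 21/65 + 24/65 + 41/65 + 1 = 162/65 ≈ 2.492 bits/symbol.

2.492 bits/symbol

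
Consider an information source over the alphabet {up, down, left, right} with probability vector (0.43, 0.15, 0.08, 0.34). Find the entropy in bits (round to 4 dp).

1.7548 bits

H = −Σ pᵢ log₂ pᵢ.
−0.43·log₂(0.43) = 0.5236
−0.15·log₂(0.15) = 0.4105
−0.08·log₂(0.08) = 0.2915
−0.34·log₂(0.34) = 0.5292
Sum ≈ 1.7548 → 1.7548 bits.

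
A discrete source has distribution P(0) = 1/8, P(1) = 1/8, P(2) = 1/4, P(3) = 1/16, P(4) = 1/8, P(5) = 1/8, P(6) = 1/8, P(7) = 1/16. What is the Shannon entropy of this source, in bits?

2.875 bits

Each probability is a power of 1/2, so log₂(1/p) is an integer.
H = Σ p·log₂(1/p) = 1/8·3 + 1/8·3 + 1/4·2 + 1/16·4 + 1/8·3 + 1/8·3 + 1/8·3 + 1/16·4 = 2.875 bits.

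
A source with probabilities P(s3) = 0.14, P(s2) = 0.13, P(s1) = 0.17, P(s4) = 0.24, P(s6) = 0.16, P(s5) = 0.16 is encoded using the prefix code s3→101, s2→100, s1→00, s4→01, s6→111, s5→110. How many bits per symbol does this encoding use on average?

L̄ = Σ pᵢ·ℓᵢ = 0.14·3 + 0.13·3 + 0.17·2 + 0.24·2 + 0.16·3 + 0.16·3 = 2.59 bits/symbol.

2.59 bits/symbol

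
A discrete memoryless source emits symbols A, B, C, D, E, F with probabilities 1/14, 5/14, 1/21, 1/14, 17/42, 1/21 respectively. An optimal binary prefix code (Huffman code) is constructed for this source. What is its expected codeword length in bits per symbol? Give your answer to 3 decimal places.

Repeatedly combine the two least-probable nodes; the expected code length is the sum of the merged weights.
merge 1/21 + 1/21 → 2/21
merge 1/14 + 1/14 → 1/7
merge 2/21 + 1/7 → 5/21
merge 5/21 + 5/14 → 25/42
merge 17/42 + 25/42 → 1
L = 2/21 + 1/7 + 5/21 + 25/42 + 1 = 29/14 ≈ 2.071 bits/symbol.

2.071 bits/symbol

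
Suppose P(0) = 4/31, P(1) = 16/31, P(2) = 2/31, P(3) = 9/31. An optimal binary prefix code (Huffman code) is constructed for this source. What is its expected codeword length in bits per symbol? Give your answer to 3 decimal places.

Repeatedly combine the two least-probable nodes; the expected code length is the sum of the merged weights.
merge 2/31 + 4/31 → 6/31
merge 6/31 + 9/31 → 15/31
merge 15/31 + 16/31 → 1
L = 6/31 + 15/31 + 1 = 52/31 ≈ 1.677 bits/symbol.

1.677 bits/symbol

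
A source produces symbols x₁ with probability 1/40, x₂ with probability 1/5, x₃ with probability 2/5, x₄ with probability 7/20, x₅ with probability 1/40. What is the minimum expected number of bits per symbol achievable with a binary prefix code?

1.9 bits/symbol

Repeatedly combine the two least-probable nodes; the expected code length is the sum of the merged weights.
merge 1/40 + 1/40 → 1/20
merge 1/20 + 1/5 → 1/4
merge 1/4 + 7/20 → 3/5
merge 2/5 + 3/5 → 1
L = 1/20 + 1/4 + 3/5 + 1 = 19/10 = 1.9 bits/symbol.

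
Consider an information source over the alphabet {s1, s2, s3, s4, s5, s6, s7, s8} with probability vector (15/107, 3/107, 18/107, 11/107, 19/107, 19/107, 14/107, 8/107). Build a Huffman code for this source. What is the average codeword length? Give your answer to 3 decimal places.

2.925 bits/symbol

Repeatedly combine the two least-probable nodes; the expected code length is the sum of the merged weights.
merge 3/107 + 8/107 → 11/107
merge 11/107 + 11/107 → 22/107
merge 14/107 + 15/107 → 29/107
merge 18/107 + 19/107 → 37/107
merge 19/107 + 22/107 → 41/107
merge 29/107 + 37/107 → 66/107
merge 41/107 + 66/107 → 1
L = 11/107 + 22/107 + 29/107 + 37/107 + 41/107 + 66/107 + 1 = 313/107 ≈ 2.925 bits/symbol.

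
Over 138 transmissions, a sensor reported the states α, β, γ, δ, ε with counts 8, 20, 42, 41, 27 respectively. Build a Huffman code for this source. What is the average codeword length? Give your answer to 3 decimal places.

2.203 bits/symbol

Probabilities are the counts divided by 138.
Repeatedly combine the two least-probable nodes; the expected code length is the sum of the merged weights.
merge 4/69 + 10/69 → 14/69
merge 9/46 + 14/69 → 55/138
merge 41/138 + 7/23 → 83/138
merge 55/138 + 83/138 → 1
L = 14/69 + 55/138 + 83/138 + 1 = 152/69 ≈ 2.203 bits/symbol.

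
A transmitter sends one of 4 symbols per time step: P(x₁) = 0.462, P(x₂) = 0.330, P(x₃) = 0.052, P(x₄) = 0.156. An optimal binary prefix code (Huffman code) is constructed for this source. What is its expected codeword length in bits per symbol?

1.746 bits/symbol

Repeatedly combine the two least-probable nodes; the expected code length is the sum of the merged weights.
merge 13/250 + 39/250 → 26/125
merge 26/125 + 33/100 → 269/500
merge 231/500 + 269/500 → 1
L = 26/125 + 269/500 + 1 = 873/500 = 1.746 bits/symbol.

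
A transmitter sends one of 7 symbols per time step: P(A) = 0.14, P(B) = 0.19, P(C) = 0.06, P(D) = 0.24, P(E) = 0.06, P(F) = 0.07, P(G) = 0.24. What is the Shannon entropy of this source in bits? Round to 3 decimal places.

2.596 bits

H = −Σ pᵢ log₂ pᵢ.
−0.14·log₂(0.14) = 0.3971
−0.19·log₂(0.19) = 0.4552
−0.06·log₂(0.06) = 0.2435
−0.24·log₂(0.24) = 0.4941
−0.06·log₂(0.06) = 0.2435
−0.07·log₂(0.07) = 0.2686
−0.24·log₂(0.24) = 0.4941
Sum ≈ 2.5962 → 2.596 bits.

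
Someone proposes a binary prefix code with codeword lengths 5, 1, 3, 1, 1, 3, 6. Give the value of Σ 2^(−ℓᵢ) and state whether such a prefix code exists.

1.796875; no

With common denominator 2^6 = 64: Σ 2^(−ℓᵢ) = 2/64 + 32/64 + 8/64 + 32/64 + 32/64 + 8/64 + 1/64 = 115/64 = 1.796875.
Kraft's inequality requires Σ ≤ 1; here Σ = 1.796875 > 1, so no such prefix code exists.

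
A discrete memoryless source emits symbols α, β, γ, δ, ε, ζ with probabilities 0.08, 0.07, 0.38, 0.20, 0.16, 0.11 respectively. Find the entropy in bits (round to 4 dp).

2.3282 bits

H = −Σ pᵢ log₂ pᵢ.
−0.08·log₂(0.08) = 0.2915
−0.07·log₂(0.07) = 0.2686
−0.38·log₂(0.38) = 0.5305
−0.20·log₂(0.20) = 0.4644
−0.16·log₂(0.16) = 0.4230
−0.11·log₂(0.11) = 0.3503
Sum ≈ 2.3282 → 2.3282 bits.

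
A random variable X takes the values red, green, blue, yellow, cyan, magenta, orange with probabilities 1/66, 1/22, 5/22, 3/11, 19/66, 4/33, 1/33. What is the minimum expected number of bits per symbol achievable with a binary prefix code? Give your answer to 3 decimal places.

Repeatedly combine the two least-probable nodes; the expected code length is the sum of the merged weights.
merge 1/66 + 1/33 → 1/22
merge 1/22 + 1/22 → 1/11
merge 1/11 + 4/33 → 7/33
merge 7/33 + 5/22 → 29/66
merge 3/11 + 19/66 → 37/66
merge 29/66 + 37/66 → 1
L = 1/22 + 1/11 + 7/33 + 29/66 + 37/66 + 1 = 155/66 ≈ 2.348 bits/symbol.

2.348 bits/symbol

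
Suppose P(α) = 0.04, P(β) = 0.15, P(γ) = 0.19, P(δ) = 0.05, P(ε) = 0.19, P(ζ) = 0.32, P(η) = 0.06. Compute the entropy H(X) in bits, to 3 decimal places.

2.492 bits

H = −Σ pᵢ log₂ pᵢ.
−0.04·log₂(0.04) = 0.1858
−0.15·log₂(0.15) = 0.4105
−0.19·log₂(0.19) = 0.4552
−0.05·log₂(0.05) = 0.2161
−0.19·log₂(0.19) = 0.4552
−0.32·log₂(0.32) = 0.5260
−0.06·log₂(0.06) = 0.2435
Sum ≈ 2.4924 → 2.492 bits.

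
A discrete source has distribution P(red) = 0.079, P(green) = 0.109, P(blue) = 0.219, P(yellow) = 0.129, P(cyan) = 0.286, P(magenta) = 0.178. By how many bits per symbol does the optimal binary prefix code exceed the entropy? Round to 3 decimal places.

0.036 bits

Entropy H = −Σ p log₂ p ≈ 2.4585 bits.
Huffman merges: 79/1000+109/1000→47/250; 129/1000+89/500→307/1000; 47/250+219/1000→407/1000; 143/500+307/1000→593/1000; 407/1000+593/1000→1. L = 499/200 ≈ 2.4950.
L − H = 2.4950 − 2.4585 = 0.036 bits.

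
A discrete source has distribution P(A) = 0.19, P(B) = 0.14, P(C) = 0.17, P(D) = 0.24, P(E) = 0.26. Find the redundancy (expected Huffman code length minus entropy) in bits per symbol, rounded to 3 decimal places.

Entropy H = −Σ p log₂ p ≈ 2.2863 bits.
Huffman merges: 7/50+17/100→31/100; 19/100+6/25→43/100; 13/50+31/100→57/100; 43/100+57/100→1. L = 231/100 ≈ 2.3100.
L − H = 2.3100 − 2.2863 = 0.024 bits.

0.024 bits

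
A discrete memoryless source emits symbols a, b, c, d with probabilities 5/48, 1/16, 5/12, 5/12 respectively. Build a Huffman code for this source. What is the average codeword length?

1.75 bits/symbol

Repeatedly combine the two least-probable nodes; the expected code length is the sum of the merged weights.
merge 1/16 + 5/48 → 1/6
merge 1/6 + 5/12 → 7/12
merge 5/12 + 7/12 → 1
L = 1/6 + 7/12 + 1 = 7/4 = 1.75 bits/symbol.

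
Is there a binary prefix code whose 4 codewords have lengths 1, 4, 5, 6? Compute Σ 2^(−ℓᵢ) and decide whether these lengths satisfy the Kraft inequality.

With common denominator 2^6 = 64: Σ 2^(−ℓᵢ) = 32/64 + 4/64 + 2/64 + 1/64 = 39/64 = 0.609375.
Kraft's inequality requires Σ ≤ 1; here Σ = 0.609375 ≤ 1, so such a prefix code exists.

0.609375; yes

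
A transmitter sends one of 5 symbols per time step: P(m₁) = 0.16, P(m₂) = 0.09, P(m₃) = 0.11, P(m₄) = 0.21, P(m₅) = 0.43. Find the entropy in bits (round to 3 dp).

H = −Σ pᵢ log₂ pᵢ.
−0.16·log₂(0.16) = 0.4230
−0.09·log₂(0.09) = 0.3127
−0.11·log₂(0.11) = 0.3503
−0.21·log₂(0.21) = 0.4728
−0.43·log₂(0.43) = 0.5236
Sum ≈ 2.0823 → 2.082 bits.

2.082 bits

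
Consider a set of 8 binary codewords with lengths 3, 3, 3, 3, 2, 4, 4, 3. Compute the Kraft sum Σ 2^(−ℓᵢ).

1

With common denominator 2^4 = 16: Σ 2^(−ℓᵢ) = 2/16 + 2/16 + 2/16 + 2/16 + 4/16 + 1/16 + 1/16 + 2/16 = 16/16 = 1.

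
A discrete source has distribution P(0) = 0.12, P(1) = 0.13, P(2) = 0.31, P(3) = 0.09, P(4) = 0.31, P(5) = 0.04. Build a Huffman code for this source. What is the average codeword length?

Repeatedly combine the two least-probable nodes; the expected code length is the sum of the merged weights.
merge 1/25 + 9/100 → 13/100
merge 3/25 + 13/100 → 1/4
merge 13/100 + 1/4 → 19/50
merge 31/100 + 31/100 → 31/50
merge 19/50 + 31/50 → 1
L = 13/100 + 1/4 + 19/50 + 31/50 + 1 = 119/50 = 2.38 bits/symbol.

2.38 bits/symbol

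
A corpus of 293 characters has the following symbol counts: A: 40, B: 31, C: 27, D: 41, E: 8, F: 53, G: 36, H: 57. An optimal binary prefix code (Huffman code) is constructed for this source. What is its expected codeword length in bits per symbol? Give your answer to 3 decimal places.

Probabilities are the counts divided by 293.
Repeatedly combine the two least-probable nodes; the expected code length is the sum of the merged weights.
merge 8/293 + 27/293 → 35/293
merge 31/293 + 35/293 → 66/293
merge 36/293 + 40/293 → 76/293
merge 41/293 + 53/293 → 94/293
merge 57/293 + 66/293 → 123/293
merge 76/293 + 94/293 → 170/293
merge 123/293 + 170/293 → 1
L = 35/293 + 66/293 + 76/293 + 94/293 + 123/293 + 170/293 + 1 = 857/293 ≈ 2.925 bits/symbol.

2.925 bits/symbol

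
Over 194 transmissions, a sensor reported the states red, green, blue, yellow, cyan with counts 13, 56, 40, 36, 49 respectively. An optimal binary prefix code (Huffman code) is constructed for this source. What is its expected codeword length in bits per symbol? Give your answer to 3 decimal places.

2.253 bits/symbol

Probabilities are the counts divided by 194.
Repeatedly combine the two least-probable nodes; the expected code length is the sum of the merged weights.
merge 13/194 + 18/97 → 49/194
merge 20/97 + 49/194 → 89/194
merge 49/194 + 28/97 → 105/194
merge 89/194 + 105/194 → 1
L = 49/194 + 89/194 + 105/194 + 1 = 437/194 ≈ 2.253 bits/symbol.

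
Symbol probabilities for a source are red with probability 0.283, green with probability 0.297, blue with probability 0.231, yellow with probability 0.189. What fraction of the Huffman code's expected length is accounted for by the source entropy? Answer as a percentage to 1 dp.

Entropy H = −Σ p log₂ p ≈ 1.9782 bits.
Huffman merges: 189/1000+231/1000→21/50; 283/1000+297/1000→29/50; 21/50+29/50→1. L = 2 ≈ 2.0000.
Efficiency = H/L = 1.9782/2.0000 = 98.9%.

98.9%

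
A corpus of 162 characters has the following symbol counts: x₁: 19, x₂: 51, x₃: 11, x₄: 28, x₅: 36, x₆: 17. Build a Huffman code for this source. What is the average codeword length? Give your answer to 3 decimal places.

2.463 bits/symbol

Probabilities are the counts divided by 162.
Repeatedly combine the two least-probable nodes; the expected code length is the sum of the merged weights.
merge 11/162 + 17/162 → 14/81
merge 19/162 + 14/81 → 47/162
merge 14/81 + 2/9 → 32/81
merge 47/162 + 17/54 → 49/81
merge 32/81 + 49/81 → 1
L = 14/81 + 47/162 + 32/81 + 49/81 + 1 = 133/54 ≈ 2.463 bits/symbol.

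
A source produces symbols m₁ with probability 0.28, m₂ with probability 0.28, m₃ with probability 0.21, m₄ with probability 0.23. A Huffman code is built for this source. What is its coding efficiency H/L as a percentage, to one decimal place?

Entropy H = −Σ p log₂ p ≈ 1.9889 bits.
Huffman merges: 21/100+23/100→11/25; 7/25+7/25→14/25; 11/25+14/25→1. L = 2 ≈ 2.0000.
Efficiency = H/L = 1.9889/2.0000 = 99.4%.

99.4%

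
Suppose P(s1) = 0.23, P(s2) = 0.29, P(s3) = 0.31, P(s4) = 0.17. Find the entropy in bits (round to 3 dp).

1.964 bits

H = −Σ pᵢ log₂ pᵢ.
−0.23·log₂(0.23) = 0.4877
−0.29·log₂(0.29) = 0.5179
−0.31·log₂(0.31) = 0.5238
−0.17·log₂(0.17) = 0.4346
Sum ≈ 1.9640 → 1.964 bits.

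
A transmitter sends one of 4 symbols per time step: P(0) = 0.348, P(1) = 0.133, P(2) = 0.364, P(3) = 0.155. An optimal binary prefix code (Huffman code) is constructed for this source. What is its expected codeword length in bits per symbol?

1.924 bits/symbol

Repeatedly combine the two least-probable nodes; the expected code length is the sum of the merged weights.
merge 133/1000 + 31/200 → 36/125
merge 36/125 + 87/250 → 159/250
merge 91/250 + 159/250 → 1
L = 36/125 + 159/250 + 1 = 481/250 = 1.924 bits/symbol.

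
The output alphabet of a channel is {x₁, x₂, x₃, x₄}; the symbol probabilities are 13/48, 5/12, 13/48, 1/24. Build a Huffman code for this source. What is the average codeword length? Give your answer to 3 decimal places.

1.896 bits/symbol

Repeatedly combine the two least-probable nodes; the expected code length is the sum of the merged weights.
merge 1/24 + 13/48 → 5/16
merge 13/48 + 5/16 → 7/12
merge 5/12 + 7/12 → 1
L = 5/16 + 7/12 + 1 = 91/48 ≈ 1.896 bits/symbol.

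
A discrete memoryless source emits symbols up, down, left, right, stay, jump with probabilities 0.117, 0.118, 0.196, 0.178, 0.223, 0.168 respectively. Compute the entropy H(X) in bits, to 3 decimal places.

H = −Σ pᵢ log₂ pᵢ.
−0.117·log₂(0.117) = 0.3622
−0.118·log₂(0.118) = 0.3638
−0.196·log₂(0.196) = 0.4608
−0.178·log₂(0.178) = 0.4432
−0.223·log₂(0.223) = 0.4828
−0.168·log₂(0.168) = 0.4323
Sum ≈ 2.5451 → 2.545 bits.

2.545 bits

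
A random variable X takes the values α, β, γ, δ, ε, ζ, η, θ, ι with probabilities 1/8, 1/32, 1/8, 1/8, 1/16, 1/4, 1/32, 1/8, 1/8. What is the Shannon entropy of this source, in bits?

2.9375 bits

Each probability is a power of 1/2, so log₂(1/p) is an integer.
H = Σ p·log₂(1/p) = 1/8·3 + 1/32·5 + 1/8·3 + 1/8·3 + 1/16·4 + 1/4·2 + 1/32·5 + 1/8·3 + 1/8·3 = 2.9375 bits.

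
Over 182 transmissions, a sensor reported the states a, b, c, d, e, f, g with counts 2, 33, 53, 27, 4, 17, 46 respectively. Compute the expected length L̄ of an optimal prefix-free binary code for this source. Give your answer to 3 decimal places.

Probabilities are the counts divided by 182.
Repeatedly combine the two least-probable nodes; the expected code length is the sum of the merged weights.
merge 1/91 + 2/91 → 3/91
merge 3/91 + 17/182 → 23/182
merge 23/182 + 27/182 → 25/91
merge 33/182 + 23/91 → 79/182
merge 25/91 + 53/182 → 103/182
merge 79/182 + 103/182 → 1
L = 3/91 + 23/182 + 25/91 + 79/182 + 103/182 + 1 = 443/182 ≈ 2.434 bits/symbol.

2.434 bits/symbol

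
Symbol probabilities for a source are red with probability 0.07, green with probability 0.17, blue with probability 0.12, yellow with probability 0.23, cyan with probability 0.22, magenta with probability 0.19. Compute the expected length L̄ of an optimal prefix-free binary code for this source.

2.55 bits/symbol

Repeatedly combine the two least-probable nodes; the expected code length is the sum of the merged weights.
merge 7/100 + 3/25 → 19/100
merge 17/100 + 19/100 → 9/25
merge 19/100 + 11/50 → 41/100
merge 23/100 + 9/25 → 59/100
merge 41/100 + 59/100 → 1
L = 19/100 + 9/25 + 41/100 + 59/100 + 1 = 51/20 = 2.55 bits/symbol.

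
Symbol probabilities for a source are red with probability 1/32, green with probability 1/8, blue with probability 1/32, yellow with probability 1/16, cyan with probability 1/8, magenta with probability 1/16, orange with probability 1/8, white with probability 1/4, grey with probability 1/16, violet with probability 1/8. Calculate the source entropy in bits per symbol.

3.0625 bits

Each probability is a power of 1/2, so log₂(1/p) is an integer.
H = Σ p·log₂(1/p) = 1/32·5 + 1/8·3 + 1/32·5 + 1/16·4 + 1/8·3 + 1/16·4 + 1/8·3 + 1/4·2 + 1/16·4 + 1/8·3 = 3.0625 bits.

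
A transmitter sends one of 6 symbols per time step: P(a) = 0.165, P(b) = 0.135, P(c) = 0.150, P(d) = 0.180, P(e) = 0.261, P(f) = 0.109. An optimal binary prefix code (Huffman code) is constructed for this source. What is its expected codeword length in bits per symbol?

2.559 bits/symbol

Repeatedly combine the two least-probable nodes; the expected code length is the sum of the merged weights.
merge 109/1000 + 27/200 → 61/250
merge 3/20 + 33/200 → 63/200
merge 9/50 + 61/250 → 53/125
merge 261/1000 + 63/200 → 72/125
merge 53/125 + 72/125 → 1
L = 61/250 + 63/200 + 53/125 + 72/125 + 1 = 2559/1000 = 2.559 bits/symbol.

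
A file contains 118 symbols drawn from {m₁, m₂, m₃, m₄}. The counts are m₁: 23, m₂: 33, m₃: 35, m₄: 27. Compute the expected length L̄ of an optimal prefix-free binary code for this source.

2 bits/symbol

Probabilities are the counts divided by 118.
Repeatedly combine the two least-probable nodes; the expected code length is the sum of the merged weights.
merge 23/118 + 27/118 → 25/59
merge 33/118 + 35/118 → 34/59
merge 25/59 + 34/59 → 1
L = 25/59 + 34/59 + 1 = 2 bits/symbol.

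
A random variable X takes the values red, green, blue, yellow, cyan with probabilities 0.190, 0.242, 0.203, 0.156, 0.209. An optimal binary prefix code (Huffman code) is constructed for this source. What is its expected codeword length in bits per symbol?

2.346 bits/symbol

Repeatedly combine the two least-probable nodes; the expected code length is the sum of the merged weights.
merge 39/250 + 19/100 → 173/500
merge 203/1000 + 209/1000 → 103/250
merge 121/500 + 173/500 → 147/250
merge 103/250 + 147/250 → 1
L = 173/500 + 103/250 + 147/250 + 1 = 1173/500 = 2.346 bits/symbol.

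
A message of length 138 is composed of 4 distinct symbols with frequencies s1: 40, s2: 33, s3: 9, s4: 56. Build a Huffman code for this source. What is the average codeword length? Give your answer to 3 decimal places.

Probabilities are the counts divided by 138.
Repeatedly combine the two least-probable nodes; the expected code length is the sum of the merged weights.
merge 3/46 + 11/46 → 7/23
merge 20/69 + 7/23 → 41/69
merge 28/69 + 41/69 → 1
L = 7/23 + 41/69 + 1 = 131/69 ≈ 1.899 bits/symbol.

1.899 bits/symbol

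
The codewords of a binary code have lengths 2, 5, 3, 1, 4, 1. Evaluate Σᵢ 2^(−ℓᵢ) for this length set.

1.46875

With common denominator 2^5 = 32: Σ 2^(−ℓᵢ) = 8/32 + 1/32 + 4/32 + 16/32 + 2/32 + 16/32 = 47/32 = 1.46875.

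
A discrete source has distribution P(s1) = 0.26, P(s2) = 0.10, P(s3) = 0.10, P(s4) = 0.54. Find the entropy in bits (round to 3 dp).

H = −Σ pᵢ log₂ pᵢ.
−0.26·log₂(0.26) = 0.5053
−0.10·log₂(0.10) = 0.3322
−0.10·log₂(0.10) = 0.3322
−0.54·log₂(0.54) = 0.4800
Sum ≈ 1.6497 → 1.650 bits.

1.650 bits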